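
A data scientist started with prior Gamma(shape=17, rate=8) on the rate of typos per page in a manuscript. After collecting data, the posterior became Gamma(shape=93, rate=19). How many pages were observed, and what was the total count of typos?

Gamma–Poisson conjugacy: posterior shape = α + Σxᵢ, posterior rate = β + n.
Matching: Σxᵢ = 93 − 17 = 76 and n = 19 − 8 = 11.

n = 11 pages with total 76 typos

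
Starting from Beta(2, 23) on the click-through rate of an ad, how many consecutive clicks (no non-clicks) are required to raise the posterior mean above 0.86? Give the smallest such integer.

k = 140

After k clicks and 0 non-clicks the posterior is Beta(2+k, 23), with mean (2+k)/(2+23+k).
Set (2+k)/(25+k) > 0.86 and solve: k > (0.86·25 − 2)/(1 − 0.86) = 139.286.
The smallest integer exceeding 139.286 is 140, and checking k=140: (142)/(165) = 0.8606 > 0.86.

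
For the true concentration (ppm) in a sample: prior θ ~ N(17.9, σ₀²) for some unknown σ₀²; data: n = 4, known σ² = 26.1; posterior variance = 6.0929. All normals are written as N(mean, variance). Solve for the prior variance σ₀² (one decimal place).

σ₀² = 92.0

For the Normal–Normal model with known σ², precisions add: τ_n = τ₀ + n/σ².
So 1/σ₀² = 1/6.0929 − 4/26.1 = 0.164125 − 0.153257 = 0.010868.
Hence σ₀² = 1/0.010868 ≈ 92.0.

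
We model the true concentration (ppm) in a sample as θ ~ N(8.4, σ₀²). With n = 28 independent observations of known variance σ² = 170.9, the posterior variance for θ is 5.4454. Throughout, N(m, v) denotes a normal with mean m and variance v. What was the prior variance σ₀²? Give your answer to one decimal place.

σ₀² = 50.5

For the Normal–Normal model with known σ², precisions add: τ_n = τ₀ + n/σ².
So 1/σ₀² = 1/5.4454 − 28/170.9 = 0.183641 − 0.163839 = 0.019802.
Hence σ₀² = 1/0.019802 ≈ 50.5.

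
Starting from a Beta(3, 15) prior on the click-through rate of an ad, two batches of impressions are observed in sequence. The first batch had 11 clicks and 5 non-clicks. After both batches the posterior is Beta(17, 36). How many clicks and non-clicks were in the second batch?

3 clicks and 16 non-clicks

Sequential conjugate updates are equivalent to a single update on the pooled data, so total successes = posterior α − prior α and total failures = posterior β − prior β.
Total across both batches: 17−3=14 clicks, 36−15=21 non-clicks.
Subtract the first batch: 14−11=3 clicks and 21−5=16 non-clicks.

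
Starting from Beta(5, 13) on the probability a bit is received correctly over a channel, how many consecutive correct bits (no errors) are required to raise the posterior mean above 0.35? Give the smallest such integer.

After k correct bits and 0 errors the posterior is Beta(5+k, 13), with mean (5+k)/(5+13+k).
Set (5+k)/(18+k) > 0.35 and solve: k > (0.35·18 − 5)/(1 − 0.35) = 2.000.
The smallest integer exceeding 2.000 is 3.

k = 3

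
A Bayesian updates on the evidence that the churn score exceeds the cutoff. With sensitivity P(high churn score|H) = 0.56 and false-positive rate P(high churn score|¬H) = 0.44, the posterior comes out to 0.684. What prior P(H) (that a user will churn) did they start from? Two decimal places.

Bayes' rule in odds form gives O(H|E) = O(H)·[P(E|H)/P(E|¬H)], hence O(H) = O(H|E)/LR.
Posterior odds = 0.684/(1−0.684) = 2.1646. LR = 0.56/0.44 = 1.2727.
Prior odds = 2.1646/1.2727 = 1.7008, so P(H) = 1.7008/(1+1.7008) ≈ 0.63.

P(H) = 0.63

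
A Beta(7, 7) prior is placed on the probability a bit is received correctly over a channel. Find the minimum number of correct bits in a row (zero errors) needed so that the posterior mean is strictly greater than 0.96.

k = 162

After k correct bits and 0 errors the posterior is Beta(7+k, 7), with mean (7+k)/(7+7+k).
Set (7+k)/(14+k) > 0.96 and solve: k > (0.96·14 − 7)/(1 − 0.96) = 161.000.
The smallest integer exceeding 161.000 is 162, and checking k=162: (169)/(176) = 0.9602 > 0.96.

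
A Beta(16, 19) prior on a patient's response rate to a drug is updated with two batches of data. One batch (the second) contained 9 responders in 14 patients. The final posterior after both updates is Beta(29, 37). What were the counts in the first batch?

4 responders and 13 non-responders

Because Beta–binomial updating is additive in the counts, the combined data contributed (α_post−α_prior, β_post−β_prior) successes and failures.
Total across both batches: 29−16=13 responders, 37−19=18 non-responders.
Subtract the second batch: 13−9=4 responders and 18−5=13 non-responders.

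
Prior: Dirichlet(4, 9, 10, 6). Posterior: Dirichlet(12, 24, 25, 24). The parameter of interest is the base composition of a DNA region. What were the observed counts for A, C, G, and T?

For a Dirichlet(α) prior with multinomial counts c, the posterior is Dirichlet(α + c) componentwise.
Counts are posterior − prior componentwise: 12−4=8, 24−9=15, 25−10=15, 24−6=18.

counts (8, 15, 15, 18)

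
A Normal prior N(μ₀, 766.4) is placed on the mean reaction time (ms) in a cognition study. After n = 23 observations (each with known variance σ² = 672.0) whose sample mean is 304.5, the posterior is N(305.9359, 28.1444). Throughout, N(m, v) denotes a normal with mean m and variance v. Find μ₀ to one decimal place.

The posterior mean is a precision-weighted average: μ_n = (τ₀μ₀ + τ_data·x̄)/(τ₀+τ_data), with τ₀=1/σ₀² and τ_data=n/σ².
Here τ₀ = 1/766.4 = 0.001305 and τ_data = 23/672.0 = 0.034226, so τ_n = 0.035531.
Rearranging for μ₀: μ₀ = (μ_n·τ_n − τ_data·x̄)/τ₀ = (305.9359·0.035531 − 0.034226·304.5) / 0.001305 = 0.448391/0.001305 ≈ 343.6.

μ₀ = 343.6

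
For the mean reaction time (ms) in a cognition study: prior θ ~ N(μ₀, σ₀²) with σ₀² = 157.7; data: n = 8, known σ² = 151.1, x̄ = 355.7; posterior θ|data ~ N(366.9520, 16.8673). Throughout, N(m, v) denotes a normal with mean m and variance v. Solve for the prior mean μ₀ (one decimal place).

μ₀ = 460.9

The posterior mean is a precision-weighted average: μ_n = (τ₀μ₀ + τ_data·x̄)/(τ₀+τ_data), with τ₀=1/σ₀² and τ_data=n/σ².
Here τ₀ = 1/157.7 = 0.006341 and τ_data = 8/151.1 = 0.052945, so τ_n = 0.059286.
Rearranging for μ₀: μ₀ = (μ_n·τ_n − τ_data·x̄)/τ₀ = (366.9520·0.059286 − 0.052945·355.7) / 0.006341 = 2.922580/0.006341 ≈ 460.9.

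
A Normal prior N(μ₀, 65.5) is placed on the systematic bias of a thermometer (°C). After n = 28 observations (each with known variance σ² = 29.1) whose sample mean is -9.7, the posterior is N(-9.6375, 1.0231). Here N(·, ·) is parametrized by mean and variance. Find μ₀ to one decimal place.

μ₀ = -5.7

The posterior mean is a precision-weighted average: μ_n = (τ₀μ₀ + τ_data·x̄)/(τ₀+τ_data), with τ₀=1/σ₀² and τ_data=n/σ².
Here τ₀ = 1/65.5 = 0.015267 and τ_data = 28/29.1 = 0.962199, so τ_n = 0.977466.
Rearranging for μ₀: μ₀ = (μ_n·τ_n − τ_data·x̄)/τ₀ = (-9.6375·0.977466 − 0.962199·-9.7) / 0.015267 = -0.086998/0.015267 ≈ -5.7.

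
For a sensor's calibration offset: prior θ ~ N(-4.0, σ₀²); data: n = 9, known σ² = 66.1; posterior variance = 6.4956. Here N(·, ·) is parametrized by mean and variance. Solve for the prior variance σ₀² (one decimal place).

σ₀² = 56.2

Posterior precision equals prior precision plus data precision: 1/σ_n² = 1/σ₀² + n/σ².
So 1/σ₀² = 1/6.4956 − 9/66.1 = 0.153950 − 0.136157 = 0.017793.
Hence σ₀² = 1/0.017793 ≈ 56.2.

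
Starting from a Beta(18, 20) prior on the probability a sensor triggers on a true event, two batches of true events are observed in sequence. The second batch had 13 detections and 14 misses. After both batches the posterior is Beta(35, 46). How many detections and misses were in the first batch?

4 detections and 12 misses

Because Beta–binomial updating is additive in the counts, the combined data contributed (α_post−α_prior, β_post−β_prior) successes and failures.
Total across both batches: 35−18=17 detections, 46−20=26 misses.
Subtract the second batch: 17−13=4 detections and 26−14=12 misses.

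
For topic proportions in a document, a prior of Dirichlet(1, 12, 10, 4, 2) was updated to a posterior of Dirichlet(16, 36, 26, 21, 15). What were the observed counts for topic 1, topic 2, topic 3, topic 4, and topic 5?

For a Dirichlet(α) prior with multinomial counts c, the posterior is Dirichlet(α + c) componentwise.
Counts are posterior − prior componentwise: 16−1=15, 36−12=24, 26−10=16, 21−4=17, 15−2=13.

counts (15, 24, 16, 17, 13)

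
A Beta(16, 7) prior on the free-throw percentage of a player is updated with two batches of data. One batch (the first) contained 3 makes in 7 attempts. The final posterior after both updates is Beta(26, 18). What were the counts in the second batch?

Because Beta–binomial updating is additive in the counts, the combined data contributed (α_post−α_prior, β_post−β_prior) successes and failures.
Total across both batches: 26−16=10 makes, 18−7=11 misses.
Subtract the first batch: 10−3=7 makes and 11−4=7 misses.

7 makes and 7 misses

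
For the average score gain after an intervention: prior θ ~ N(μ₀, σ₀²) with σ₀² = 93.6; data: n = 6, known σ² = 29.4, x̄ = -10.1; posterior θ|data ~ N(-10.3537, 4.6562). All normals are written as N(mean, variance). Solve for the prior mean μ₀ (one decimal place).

μ₀ = -15.2

The posterior mean is a precision-weighted average: μ_n = (τ₀μ₀ + τ_data·x̄)/(τ₀+τ_data), with τ₀=1/σ₀² and τ_data=n/σ².
Here τ₀ = 1/93.6 = 0.010684 and τ_data = 6/29.4 = 0.204082, so τ_n = 0.214766.
Rearranging for μ₀: μ₀ = (μ_n·τ_n − τ_data·x̄)/τ₀ = (-10.3537·0.214766 − 0.204082·-10.1) / 0.010684 = -0.162395/0.010684 ≈ -15.2.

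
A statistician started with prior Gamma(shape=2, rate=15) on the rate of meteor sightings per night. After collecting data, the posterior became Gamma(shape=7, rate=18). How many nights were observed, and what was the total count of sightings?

Gamma–Poisson conjugacy: posterior shape = α + Σxᵢ, posterior rate = β + n.
Matching: Σxᵢ = 7 − 2 = 5 and n = 18 − 15 = 3.

n = 3 nights with total 5 sightings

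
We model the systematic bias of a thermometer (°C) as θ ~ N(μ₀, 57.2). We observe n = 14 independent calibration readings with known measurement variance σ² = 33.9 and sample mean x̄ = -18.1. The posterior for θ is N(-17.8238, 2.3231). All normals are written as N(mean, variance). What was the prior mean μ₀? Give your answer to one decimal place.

With known observation variance, the Normal–Normal posterior has precision τ_n = τ₀ + n/σ² and mean μ_n = (τ₀μ₀ + (n/σ²)x̄)/τ_n.
Here τ₀ = 1/57.2 = 0.017483 and τ_data = 14/33.9 = 0.412979, so τ_n = 0.430462.
Rearranging for μ₀: μ₀ = (μ_n·τ_n − τ_data·x̄)/τ₀ = (-17.8238·0.430462 − 0.412979·-18.1) / 0.017483 = -0.197549/0.017483 ≈ -11.3.

μ₀ = -11.3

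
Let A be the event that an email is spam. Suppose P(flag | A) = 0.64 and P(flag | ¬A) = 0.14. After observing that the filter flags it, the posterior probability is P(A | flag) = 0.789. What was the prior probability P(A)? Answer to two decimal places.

In odds form, posterior odds = prior odds × likelihood ratio, so prior odds = posterior odds ÷ LR.
Posterior odds = 0.789/(1−0.789) = 3.7393. LR = 0.64/0.14 = 4.5714.
Prior odds = 3.7393/4.5714 = 0.8180, so P(A) = 0.8180/(1+0.8180) ≈ 0.45.

P(A) = 0.45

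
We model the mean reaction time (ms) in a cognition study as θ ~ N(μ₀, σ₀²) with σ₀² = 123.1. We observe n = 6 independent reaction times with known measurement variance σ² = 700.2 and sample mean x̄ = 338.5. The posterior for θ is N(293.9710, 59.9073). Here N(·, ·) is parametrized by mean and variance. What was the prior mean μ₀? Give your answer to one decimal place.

With known observation variance, the Normal–Normal posterior has precision τ_n = τ₀ + n/σ² and mean μ_n = (τ₀μ₀ + (n/σ²)x̄)/τ_n.
Here τ₀ = 1/123.1 = 0.008123 and τ_data = 6/700.2 = 0.008569, so τ_n = 0.016692.
Rearranging for μ₀: μ₀ = (μ_n·τ_n − τ_data·x̄)/τ₀ = (293.9710·0.016692 − 0.008569·338.5) / 0.008123 = 2.006357/0.008123 ≈ 247.0.

μ₀ = 247.0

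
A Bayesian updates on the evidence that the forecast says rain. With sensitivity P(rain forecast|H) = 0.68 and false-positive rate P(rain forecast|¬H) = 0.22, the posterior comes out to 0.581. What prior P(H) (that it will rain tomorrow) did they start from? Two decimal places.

In odds form, posterior odds = prior odds × likelihood ratio, so prior odds = posterior odds ÷ LR.
Posterior odds = 0.581/(1−0.581) = 1.3866. LR = 0.68/0.22 = 3.0909.
Prior odds = 1.3866/3.0909 = 0.4486, so P(H) = 0.4486/(1+0.4486) ≈ 0.31.

P(H) = 0.31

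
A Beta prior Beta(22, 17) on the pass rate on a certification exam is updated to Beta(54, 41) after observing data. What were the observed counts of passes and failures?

32 passes and 24 failures

Under Beta–binomial conjugacy the posterior parameters are (a+s, b+f).
Match parameters: s=54−22=32, f=41−17=24.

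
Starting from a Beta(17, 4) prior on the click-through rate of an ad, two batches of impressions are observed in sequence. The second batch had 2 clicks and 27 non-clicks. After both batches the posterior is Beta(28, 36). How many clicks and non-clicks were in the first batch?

Because Beta–binomial updating is additive in the counts, the combined data contributed (α_post−α_prior, β_post−β_prior) successes and failures.
Total across both batches: 28−17=11 clicks, 36−4=32 non-clicks.
Subtract the second batch: 11−2=9 clicks and 32−27=5 non-clicks.

9 clicks and 5 non-clicks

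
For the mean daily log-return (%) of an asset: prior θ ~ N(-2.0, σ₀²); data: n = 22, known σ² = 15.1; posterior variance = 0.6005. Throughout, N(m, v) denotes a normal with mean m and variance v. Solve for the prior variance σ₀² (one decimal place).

For the Normal–Normal model with known σ², precisions add: τ_n = τ₀ + n/σ².
So 1/σ₀² = 1/0.6005 − 22/15.1 = 1.665279 − 1.456954 = 0.208325.
Hence σ₀² = 1/0.208325 ≈ 4.8.

σ₀² = 4.8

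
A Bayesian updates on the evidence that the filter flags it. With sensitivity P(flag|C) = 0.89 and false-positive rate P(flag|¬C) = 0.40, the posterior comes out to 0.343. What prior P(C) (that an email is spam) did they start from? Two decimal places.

P(C) = 0.19

Bayes' rule in odds form gives O(C|E) = O(C)·[P(E|C)/P(E|¬C)], hence O(C) = O(C|E)/LR.
Posterior odds = 0.343/(1−0.343) = 0.5221. LR = 0.89/0.40 = 2.2250.
Prior odds = 0.5221/2.2250 = 0.2347, so P(C) = 0.2347/(1+0.2347) ≈ 0.19.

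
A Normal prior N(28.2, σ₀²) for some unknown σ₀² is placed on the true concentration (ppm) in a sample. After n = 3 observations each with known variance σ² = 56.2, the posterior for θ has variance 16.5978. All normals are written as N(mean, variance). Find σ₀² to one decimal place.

σ₀² = 145.6

Posterior precision equals prior precision plus data precision: 1/σ_n² = 1/σ₀² + n/σ².
So 1/σ₀² = 1/16.5978 − 3/56.2 = 0.060249 − 0.053381 = 0.006868.
Hence σ₀² = 1/0.006868 ≈ 145.6.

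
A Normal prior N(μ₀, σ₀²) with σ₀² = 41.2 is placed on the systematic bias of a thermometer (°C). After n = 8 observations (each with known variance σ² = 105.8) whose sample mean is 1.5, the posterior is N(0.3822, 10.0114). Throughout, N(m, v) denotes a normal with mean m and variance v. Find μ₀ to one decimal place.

With known observation variance, the Normal–Normal posterior has precision τ_n = τ₀ + n/σ² and mean μ_n = (τ₀μ₀ + (n/σ²)x̄)/τ_n.
Here τ₀ = 1/41.2 = 0.024272 and τ_data = 8/105.8 = 0.075614, so τ_n = 0.099886.
Rearranging for μ₀: μ₀ = (μ_n·τ_n − τ_data·x̄)/τ₀ = (0.3822·0.099886 − 0.075614·1.5) / 0.024272 = -0.075245/0.024272 ≈ -3.1.

μ₀ = -3.1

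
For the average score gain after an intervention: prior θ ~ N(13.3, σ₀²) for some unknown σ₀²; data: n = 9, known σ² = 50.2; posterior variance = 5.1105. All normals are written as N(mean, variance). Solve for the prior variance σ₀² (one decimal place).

Posterior precision equals prior precision plus data precision: 1/σ_n² = 1/σ₀² + n/σ².
So 1/σ₀² = 1/5.1105 − 9/50.2 = 0.195676 − 0.179283 = 0.016393.
Hence σ₀² = 1/0.016393 ≈ 61.0.

σ₀² = 61.0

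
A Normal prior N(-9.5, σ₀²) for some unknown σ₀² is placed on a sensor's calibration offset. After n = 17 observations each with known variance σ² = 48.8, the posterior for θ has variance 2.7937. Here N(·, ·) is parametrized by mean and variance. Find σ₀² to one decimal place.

For the Normal–Normal model with known σ², precisions add: τ_n = τ₀ + n/σ².
So 1/σ₀² = 1/2.7937 − 17/48.8 = 0.357948 − 0.348361 = 0.009587.
Hence σ₀² = 1/0.009587 ≈ 104.3.

σ₀² = 104.3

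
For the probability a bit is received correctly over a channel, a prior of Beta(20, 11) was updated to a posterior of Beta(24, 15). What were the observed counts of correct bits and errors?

Under Beta–binomial conjugacy the posterior parameters are (α+s, β+f).
Match parameters: s=24−20=4, f=15−11=4.

4 correct bits and 4 errors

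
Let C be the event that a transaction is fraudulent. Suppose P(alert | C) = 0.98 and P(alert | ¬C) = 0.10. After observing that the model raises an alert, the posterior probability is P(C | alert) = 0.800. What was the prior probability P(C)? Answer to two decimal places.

Bayes' rule in odds form gives O(C|E) = O(C)·[P(E|C)/P(E|¬C)], hence O(C) = O(C|E)/LR.
Posterior odds = 0.800/(1−0.800) = 4.0000. LR = 0.98/0.10 = 9.8000.
Prior odds = 4.0000/9.8000 = 0.4082, so P(C) = 0.4082/(1+0.4082) ≈ 0.29.

P(C) = 0.29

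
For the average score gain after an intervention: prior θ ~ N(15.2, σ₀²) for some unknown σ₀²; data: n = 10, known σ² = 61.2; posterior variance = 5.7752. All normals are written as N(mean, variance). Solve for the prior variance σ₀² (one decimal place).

σ₀² = 102.5

Posterior precision equals prior precision plus data precision: 1/σ_n² = 1/σ₀² + n/σ².
So 1/σ₀² = 1/5.7752 − 10/61.2 = 0.173154 − 0.163399 = 0.009755.
Hence σ₀² = 1/0.009755 ≈ 102.5.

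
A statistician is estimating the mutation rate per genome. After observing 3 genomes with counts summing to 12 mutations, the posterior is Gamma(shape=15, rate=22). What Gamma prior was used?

Gamma(shape=3, rate=19)

A Gamma(α, β) prior (rate parametrization) on a Poisson rate with n observations summing to S gives posterior Gamma(α+S, β+n).
So α = 15 − 12 = 3 and β = 22 − 3 = 19.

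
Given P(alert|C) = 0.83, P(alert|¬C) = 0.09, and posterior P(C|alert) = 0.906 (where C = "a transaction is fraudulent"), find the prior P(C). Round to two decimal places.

Bayes' rule in odds form gives O(C|E) = O(C)·[P(E|C)/P(E|¬C)], hence O(C) = O(C|E)/LR.
Posterior odds = 0.906/(1−0.906) = 9.6383. LR = 0.83/0.09 = 9.2222.
Prior odds = 9.6383/9.2222 = 1.0451, so P(C) = 1.0451/(1+1.0451) ≈ 0.51.

P(C) = 0.51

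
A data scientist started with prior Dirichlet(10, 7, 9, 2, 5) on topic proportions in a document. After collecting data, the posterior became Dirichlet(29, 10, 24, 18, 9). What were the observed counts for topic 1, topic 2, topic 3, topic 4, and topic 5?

For a Dirichlet(α) prior with multinomial counts c, the posterior is Dirichlet(α + c) componentwise.
Counts are posterior − prior componentwise: 29−10=19, 10−7=3, 24−9=15, 18−2=16, 9−5=4.

counts (19, 3, 15, 16, 4)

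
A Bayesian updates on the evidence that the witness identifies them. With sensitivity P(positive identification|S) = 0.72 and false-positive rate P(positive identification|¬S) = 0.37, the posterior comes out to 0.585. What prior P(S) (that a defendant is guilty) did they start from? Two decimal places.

In odds form, posterior odds = prior odds × likelihood ratio, so prior odds = posterior odds ÷ LR.
Posterior odds = 0.585/(1−0.585) = 1.4096. LR = 0.72/0.37 = 1.9459.
Prior odds = 1.4096/1.9459 = 0.7244, so P(S) = 0.7244/(1+0.7244) ≈ 0.42.

P(S) = 0.42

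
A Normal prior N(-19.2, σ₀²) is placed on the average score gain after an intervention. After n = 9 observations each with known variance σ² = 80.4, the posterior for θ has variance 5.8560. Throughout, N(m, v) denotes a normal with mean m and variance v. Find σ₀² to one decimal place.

σ₀² = 17.0

Posterior precision equals prior precision plus data precision: 1/σ_n² = 1/σ₀² + n/σ².
So 1/σ₀² = 1/5.8560 − 9/80.4 = 0.170765 − 0.111940 = 0.058825.
Hence σ₀² = 1/0.058825 ≈ 17.0.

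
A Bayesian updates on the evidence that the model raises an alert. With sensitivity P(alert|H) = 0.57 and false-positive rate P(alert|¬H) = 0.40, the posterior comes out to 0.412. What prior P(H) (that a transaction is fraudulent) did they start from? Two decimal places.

P(H) = 0.33

In odds form, posterior odds = prior odds × likelihood ratio, so prior odds = posterior odds ÷ LR.
Posterior odds = 0.412/(1−0.412) = 0.7007. LR = 0.57/0.40 = 1.4250.
Prior odds = 0.7007/1.4250 = 0.4917, so P(H) = 0.4917/(1+0.4917) ≈ 0.33.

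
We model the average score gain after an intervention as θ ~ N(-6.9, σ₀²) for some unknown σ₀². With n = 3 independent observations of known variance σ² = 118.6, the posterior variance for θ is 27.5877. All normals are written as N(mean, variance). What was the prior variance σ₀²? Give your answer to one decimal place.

Posterior precision equals prior precision plus data precision: 1/σ_n² = 1/σ₀² + n/σ².
So 1/σ₀² = 1/27.5877 − 3/118.6 = 0.036248 − 0.025295 = 0.010953.
Hence σ₀² = 1/0.010953 ≈ 91.3.

σ₀² = 91.3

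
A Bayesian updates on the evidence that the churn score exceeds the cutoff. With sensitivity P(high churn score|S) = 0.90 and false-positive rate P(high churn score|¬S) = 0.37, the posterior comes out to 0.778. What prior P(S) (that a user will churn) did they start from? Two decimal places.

P(S) = 0.59

In odds form, posterior odds = prior odds × likelihood ratio, so prior odds = posterior odds ÷ LR.
Posterior odds = 0.778/(1−0.778) = 3.5045. LR = 0.90/0.37 = 2.4324.
Prior odds = 3.5045/2.4324 = 1.4408, so P(S) = 1.4408/(1+1.4408) ≈ 0.59.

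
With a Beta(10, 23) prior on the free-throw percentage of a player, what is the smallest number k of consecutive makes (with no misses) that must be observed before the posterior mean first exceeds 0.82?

After k makes and 0 misses the posterior is Beta(10+k, 23), with mean (10+k)/(10+23+k).
Set (10+k)/(33+k) > 0.82 and solve: k > (0.82·33 − 10)/(1 − 0.82) = 94.778.
The smallest integer exceeding 94.778 is 95, and checking k=95: (105)/(128) = 0.8203 > 0.82.

k = 95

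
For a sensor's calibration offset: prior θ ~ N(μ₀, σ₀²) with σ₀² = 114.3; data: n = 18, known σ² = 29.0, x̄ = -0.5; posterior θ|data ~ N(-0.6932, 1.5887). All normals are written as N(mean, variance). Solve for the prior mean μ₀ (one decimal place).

The posterior mean is a precision-weighted average: μ_n = (τ₀μ₀ + τ_data·x̄)/(τ₀+τ_data), with τ₀=1/σ₀² and τ_data=n/σ².
Here τ₀ = 1/114.3 = 0.008749 and τ_data = 18/29.0 = 0.620690, so τ_n = 0.629439.
Rearranging for μ₀: μ₀ = (μ_n·τ_n − τ_data·x̄)/τ₀ = (-0.6932·0.629439 − 0.620690·-0.5) / 0.008749 = -0.125982/0.008749 ≈ -14.4.

μ₀ = -14.4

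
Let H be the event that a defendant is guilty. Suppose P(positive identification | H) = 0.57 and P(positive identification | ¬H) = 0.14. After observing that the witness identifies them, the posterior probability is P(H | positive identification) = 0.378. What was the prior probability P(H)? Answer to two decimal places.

In odds form, posterior odds = prior odds × likelihood ratio, so prior odds = posterior odds ÷ LR.
Posterior odds = 0.378/(1−0.378) = 0.6077. LR = 0.57/0.14 = 4.0714.
Prior odds = 0.6077/4.0714 = 0.1493, so P(H) = 0.1493/(1+0.1493) ≈ 0.13.

P(H) = 0.13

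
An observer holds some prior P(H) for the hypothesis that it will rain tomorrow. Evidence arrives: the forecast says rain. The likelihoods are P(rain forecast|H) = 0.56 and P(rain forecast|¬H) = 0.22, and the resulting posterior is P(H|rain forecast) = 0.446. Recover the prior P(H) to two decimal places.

In odds form, posterior odds = prior odds × likelihood ratio, so prior odds = posterior odds ÷ LR.
Posterior odds = 0.446/(1−0.446) = 0.8051. LR = 0.56/0.22 = 2.5455.
Prior odds = 0.8051/2.5455 = 0.3163, so P(H) = 0.3163/(1+0.3163) ≈ 0.24.

P(H) = 0.24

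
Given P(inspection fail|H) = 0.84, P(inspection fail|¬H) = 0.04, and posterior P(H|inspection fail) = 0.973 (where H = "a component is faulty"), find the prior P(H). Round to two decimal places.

In odds form, posterior odds = prior odds × likelihood ratio, so prior odds = posterior odds ÷ LR.
Posterior odds = 0.973/(1−0.973) = 36.0370. LR = 0.84/0.04 = 21.0000.
Prior odds = 36.0370/21.0000 = 1.7160, so P(H) = 1.7160/(1+1.7160) ≈ 0.63.

P(H) = 0.63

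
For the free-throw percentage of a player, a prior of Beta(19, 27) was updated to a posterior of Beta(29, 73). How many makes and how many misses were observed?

Beta is conjugate to the binomial likelihood: posterior = Beta(a+s, b+f).
So s = 29 − 19 = 10 and f = 73 − 27 = 46.

10 makes and 46 misses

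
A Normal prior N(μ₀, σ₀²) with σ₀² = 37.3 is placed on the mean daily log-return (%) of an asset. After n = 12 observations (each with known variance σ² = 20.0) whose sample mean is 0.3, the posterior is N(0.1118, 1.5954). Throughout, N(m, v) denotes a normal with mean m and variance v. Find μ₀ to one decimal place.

μ₀ = -4.1

The posterior mean is a precision-weighted average: μ_n = (τ₀μ₀ + τ_data·x̄)/(τ₀+τ_data), with τ₀=1/σ₀² and τ_data=n/σ².
Here τ₀ = 1/37.3 = 0.026810 and τ_data = 12/20.0 = 0.600000, so τ_n = 0.626810.
Rearranging for μ₀: μ₀ = (μ_n·τ_n − τ_data·x̄)/τ₀ = (0.1118·0.626810 − 0.600000·0.3) / 0.026810 = -0.109923/0.026810 ≈ -4.1.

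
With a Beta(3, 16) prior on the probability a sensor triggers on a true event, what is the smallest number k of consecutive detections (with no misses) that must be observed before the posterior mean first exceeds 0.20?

k = 2

After k detections and 0 misses the posterior is Beta(3+k, 16), with mean (3+k)/(3+16+k).
Set (3+k)/(19+k) > 0.20 and solve: k > (0.20·19 − 3)/(1 − 0.20) = 1.000.
The smallest integer exceeding 1.000 is 2.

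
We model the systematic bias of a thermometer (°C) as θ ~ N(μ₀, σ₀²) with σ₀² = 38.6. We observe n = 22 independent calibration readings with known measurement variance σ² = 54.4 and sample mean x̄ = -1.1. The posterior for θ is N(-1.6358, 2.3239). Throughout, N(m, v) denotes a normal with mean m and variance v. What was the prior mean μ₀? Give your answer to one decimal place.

μ₀ = -10.0

With known observation variance, the Normal–Normal posterior has precision τ_n = τ₀ + n/σ² and mean μ_n = (τ₀μ₀ + (n/σ²)x̄)/τ_n.
Here τ₀ = 1/38.6 = 0.025907 and τ_data = 22/54.4 = 0.404412, so τ_n = 0.430319.
Rearranging for μ₀: μ₀ = (μ_n·τ_n − τ_data·x̄)/τ₀ = (-1.6358·0.430319 − 0.404412·-1.1) / 0.025907 = -0.259063/0.025907 ≈ -10.0.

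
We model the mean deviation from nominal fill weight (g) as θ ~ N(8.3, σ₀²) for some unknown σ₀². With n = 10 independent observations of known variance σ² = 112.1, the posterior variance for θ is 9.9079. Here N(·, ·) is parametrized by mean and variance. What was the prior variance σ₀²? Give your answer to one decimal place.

σ₀² = 85.3

For the Normal–Normal model with known σ², precisions add: τ_n = τ₀ + n/σ².
So 1/σ₀² = 1/9.9079 − 10/112.1 = 0.100930 − 0.089206 = 0.011724.
Hence σ₀² = 1/0.011724 ≈ 85.3.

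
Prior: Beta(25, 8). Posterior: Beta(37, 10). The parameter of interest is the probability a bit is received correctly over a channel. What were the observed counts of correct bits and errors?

A Beta(a, b) prior with s successes and f failures in binomial data gives a Beta(a+s, b+f) posterior.
So s = 37 − 25 = 12 and f = 10 − 8 = 2.

12 correct bits and 2 errors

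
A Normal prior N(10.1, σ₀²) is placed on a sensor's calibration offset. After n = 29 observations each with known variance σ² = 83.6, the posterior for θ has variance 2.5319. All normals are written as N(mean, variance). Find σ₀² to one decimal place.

σ₀² = 20.8

For the Normal–Normal model with known σ², precisions add: τ_n = τ₀ + n/σ².
So 1/σ₀² = 1/2.5319 − 29/83.6 = 0.394960 − 0.346890 = 0.048070.
Hence σ₀² = 1/0.048070 ≈ 20.8.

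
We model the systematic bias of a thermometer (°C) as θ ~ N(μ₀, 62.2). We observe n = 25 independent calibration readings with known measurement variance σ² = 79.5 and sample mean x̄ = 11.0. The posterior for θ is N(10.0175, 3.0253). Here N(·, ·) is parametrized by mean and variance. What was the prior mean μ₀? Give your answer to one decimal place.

The posterior mean is a precision-weighted average: μ_n = (τ₀μ₀ + τ_data·x̄)/(τ₀+τ_data), with τ₀=1/σ₀² and τ_data=n/σ².
Here τ₀ = 1/62.2 = 0.016077 and τ_data = 25/79.5 = 0.314465, so τ_n = 0.330542.
Rearranging for μ₀: μ₀ = (μ_n·τ_n − τ_data·x̄)/τ₀ = (10.0175·0.330542 − 0.314465·11.0) / 0.016077 = -0.147911/0.016077 ≈ -9.2.

μ₀ = -9.2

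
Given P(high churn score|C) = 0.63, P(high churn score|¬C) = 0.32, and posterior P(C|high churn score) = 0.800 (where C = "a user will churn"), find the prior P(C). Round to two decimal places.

In odds form, posterior odds = prior odds × likelihood ratio, so prior odds = posterior odds ÷ LR.
Posterior odds = 0.800/(1−0.800) = 4.0000. LR = 0.63/0.32 = 1.9688.
Prior odds = 4.0000/1.9688 = 2.0317, so P(C) = 2.0317/(1+2.0317) ≈ 0.67.

P(C) = 0.67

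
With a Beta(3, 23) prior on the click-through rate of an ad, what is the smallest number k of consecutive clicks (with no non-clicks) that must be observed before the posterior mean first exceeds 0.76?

k = 70

After k clicks and 0 non-clicks the posterior is Beta(3+k, 23), with mean (3+k)/(3+23+k).
Set (3+k)/(26+k) > 0.76 and solve: k > (0.76·26 − 3)/(1 − 0.76) = 69.833.
The smallest integer exceeding 69.833 is 70, and checking k=70: (73)/(96) = 0.7604 > 0.76.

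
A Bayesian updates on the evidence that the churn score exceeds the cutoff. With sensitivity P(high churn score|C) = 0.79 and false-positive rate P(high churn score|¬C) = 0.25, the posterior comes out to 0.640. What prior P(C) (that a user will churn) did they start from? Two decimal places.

P(C) = 0.36

Bayes' rule in odds form gives O(C|E) = O(C)·[P(E|C)/P(E|¬C)], hence O(C) = O(C|E)/LR.
Posterior odds = 0.640/(1−0.640) = 1.7778. LR = 0.79/0.25 = 3.1600.
Prior odds = 1.7778/3.1600 = 0.5626, so P(C) = 0.5626/(1+0.5626) ≈ 0.36.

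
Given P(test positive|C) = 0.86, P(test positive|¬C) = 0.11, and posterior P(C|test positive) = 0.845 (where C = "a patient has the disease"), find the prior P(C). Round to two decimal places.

P(C) = 0.41

Bayes' rule in odds form gives O(C|E) = O(C)·[P(E|C)/P(E|¬C)], hence O(C) = O(C|E)/LR.
Posterior odds = 0.845/(1−0.845) = 5.4516. LR = 0.86/0.11 = 7.8182.
Prior odds = 5.4516/7.8182 = 0.6973, so P(C) = 0.6973/(1+0.6973) ≈ 0.41.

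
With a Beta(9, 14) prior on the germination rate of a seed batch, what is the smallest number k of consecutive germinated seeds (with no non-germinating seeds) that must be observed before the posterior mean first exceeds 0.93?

After k germinated seeds and 0 non-germinating seeds the posterior is Beta(9+k, 14), with mean (9+k)/(9+14+k).
Set (9+k)/(23+k) > 0.93 and solve: k > (0.93·23 − 9)/(1 − 0.93) = 177.000.
The smallest integer exceeding 177.000 is 178.

k = 178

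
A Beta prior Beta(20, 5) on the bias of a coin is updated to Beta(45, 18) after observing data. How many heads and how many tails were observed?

25 heads and 13 tails

Beta is conjugate to the binomial likelihood: posterior = Beta(α+s, β+f).
So s = 45 − 20 = 25 and f = 18 − 5 = 13.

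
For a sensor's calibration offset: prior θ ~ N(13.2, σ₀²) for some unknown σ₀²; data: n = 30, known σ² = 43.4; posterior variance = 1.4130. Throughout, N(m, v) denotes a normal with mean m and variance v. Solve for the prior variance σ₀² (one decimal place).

Posterior precision equals prior precision plus data precision: 1/σ_n² = 1/σ₀² + n/σ².
So 1/σ₀² = 1/1.4130 − 30/43.4 = 0.707714 − 0.691244 = 0.016470.
Hence σ₀² = 1/0.016470 ≈ 60.7.

σ₀² = 60.7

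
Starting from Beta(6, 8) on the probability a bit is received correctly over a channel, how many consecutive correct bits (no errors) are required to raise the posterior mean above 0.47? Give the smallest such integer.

k = 2

After k correct bits and 0 errors the posterior is Beta(6+k, 8), with mean (6+k)/(6+8+k).
Set (6+k)/(14+k) > 0.47 and solve: k > (0.47·14 − 6)/(1 − 0.47) = 1.094.
The smallest integer exceeding 1.094 is 2, and checking k=2: (8)/(16) = 0.5000 > 0.47.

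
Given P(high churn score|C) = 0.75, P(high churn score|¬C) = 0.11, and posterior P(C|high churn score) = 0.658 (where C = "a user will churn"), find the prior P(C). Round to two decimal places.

Bayes' rule in odds form gives O(C|E) = O(C)·[P(E|C)/P(E|¬C)], hence O(C) = O(C|E)/LR.
Posterior odds = 0.658/(1−0.658) = 1.9240. LR = 0.75/0.11 = 6.8182.
Prior odds = 1.9240/6.8182 = 0.2822, so P(C) = 0.2822/(1+0.2822) ≈ 0.22.

P(C) = 0.22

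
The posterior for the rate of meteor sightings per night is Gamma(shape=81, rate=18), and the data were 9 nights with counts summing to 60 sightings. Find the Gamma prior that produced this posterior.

Gamma–Poisson conjugacy: posterior shape = α + Σxᵢ, posterior rate = β + n.
So α = 81 − 60 = 21 and β = 18 − 9 = 9.

Gamma(shape=21, rate=9)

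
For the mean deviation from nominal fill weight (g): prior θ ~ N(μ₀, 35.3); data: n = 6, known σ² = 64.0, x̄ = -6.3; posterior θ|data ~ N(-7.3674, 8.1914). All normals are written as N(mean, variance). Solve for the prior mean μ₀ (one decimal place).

μ₀ = -10.9

With known observation variance, the Normal–Normal posterior has precision τ_n = τ₀ + n/σ² and mean μ_n = (τ₀μ₀ + (n/σ²)x̄)/τ_n.
Here τ₀ = 1/35.3 = 0.028329 and τ_data = 6/64.0 = 0.093750, so τ_n = 0.122079.
Rearranging for μ₀: μ₀ = (μ_n·τ_n − τ_data·x̄)/τ₀ = (-7.3674·0.122079 − 0.093750·-6.3) / 0.028329 = -0.308780/0.028329 ≈ -10.9.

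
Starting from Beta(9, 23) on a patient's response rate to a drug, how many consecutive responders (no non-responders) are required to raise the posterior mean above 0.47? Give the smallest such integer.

k = 12

After k responders and 0 non-responders the posterior is Beta(9+k, 23), with mean (9+k)/(9+23+k).
Set (9+k)/(32+k) > 0.47 and solve: k > (0.47·32 − 9)/(1 − 0.47) = 11.396.
The smallest integer exceeding 11.396 is 12, and checking k=12: (21)/(44) = 0.4773 > 0.47.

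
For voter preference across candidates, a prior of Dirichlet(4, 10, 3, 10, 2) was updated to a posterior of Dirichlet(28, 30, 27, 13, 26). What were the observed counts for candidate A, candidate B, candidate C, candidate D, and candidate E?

counts (24, 20, 24, 3, 24)

For a Dirichlet(α) prior with multinomial counts c, the posterior is Dirichlet(α + c) componentwise.
Counts are posterior − prior componentwise: 28−4=24, 30−10=20, 27−3=24, 13−10=3, 26−2=24.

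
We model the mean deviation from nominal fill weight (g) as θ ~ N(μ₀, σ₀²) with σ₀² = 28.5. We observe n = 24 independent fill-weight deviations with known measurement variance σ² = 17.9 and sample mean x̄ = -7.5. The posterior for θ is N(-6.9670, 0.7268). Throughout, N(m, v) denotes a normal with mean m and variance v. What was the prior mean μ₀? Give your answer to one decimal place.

The posterior mean is a precision-weighted average: μ_n = (τ₀μ₀ + τ_data·x̄)/(τ₀+τ_data), with τ₀=1/σ₀² and τ_data=n/σ².
Here τ₀ = 1/28.5 = 0.035088 and τ_data = 24/17.9 = 1.340782, so τ_n = 1.375870.
Rearranging for μ₀: μ₀ = (μ_n·τ_n − τ_data·x̄)/τ₀ = (-6.9670·1.375870 − 1.340782·-7.5) / 0.035088 = 0.470179/0.035088 ≈ 13.4.

μ₀ = 13.4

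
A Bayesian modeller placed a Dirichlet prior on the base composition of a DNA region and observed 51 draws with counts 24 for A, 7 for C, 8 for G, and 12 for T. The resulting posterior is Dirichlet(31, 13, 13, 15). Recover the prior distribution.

For a Dirichlet(α) prior with multinomial counts c, the posterior is Dirichlet(α + c) componentwise.
Subtract each count from the matching posterior parameter: 31−24=7, 13−7=6, 13−8=5, 15−12=3.

Dirichlet(7, 6, 5, 3)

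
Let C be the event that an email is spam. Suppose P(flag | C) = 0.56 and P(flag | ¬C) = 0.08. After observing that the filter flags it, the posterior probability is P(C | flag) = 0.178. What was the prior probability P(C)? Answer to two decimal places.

Bayes' rule in odds form gives O(C|E) = O(C)·[P(E|C)/P(E|¬C)], hence O(C) = O(C|E)/LR.
Posterior odds = 0.178/(1−0.178) = 0.2165. LR = 0.56/0.08 = 7.0000.
Prior odds = 0.2165/7.0000 = 0.0309, so P(C) = 0.0309/(1+0.0309) ≈ 0.03.

P(C) = 0.03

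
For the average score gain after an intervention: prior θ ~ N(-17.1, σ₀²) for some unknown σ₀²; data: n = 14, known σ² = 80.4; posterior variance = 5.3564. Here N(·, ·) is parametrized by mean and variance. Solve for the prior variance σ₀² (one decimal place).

Posterior precision equals prior precision plus data precision: 1/σ_n² = 1/σ₀² + n/σ².
So 1/σ₀² = 1/5.3564 − 14/80.4 = 0.186693 − 0.174129 = 0.012564.
Hence σ₀² = 1/0.012564 ≈ 79.6.

σ₀² = 79.6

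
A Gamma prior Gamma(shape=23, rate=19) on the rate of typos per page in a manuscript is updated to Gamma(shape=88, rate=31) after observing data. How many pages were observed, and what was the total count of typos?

A Gamma(α, β) prior (rate parametrization) on a Poisson rate with n observations summing to S gives posterior Gamma(α+S, β+n).
Matching: Σxᵢ = 88 − 23 = 65 and n = 31 − 19 = 12.

n = 12 pages with total 65 typos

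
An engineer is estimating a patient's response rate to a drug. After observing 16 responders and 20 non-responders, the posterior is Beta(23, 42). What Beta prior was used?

Beta is conjugate to the binomial likelihood: posterior = Beta(α+s, β+f).
So α = 23 − 16 = 7 and β = 42 − 20 = 22.

Beta(7, 22)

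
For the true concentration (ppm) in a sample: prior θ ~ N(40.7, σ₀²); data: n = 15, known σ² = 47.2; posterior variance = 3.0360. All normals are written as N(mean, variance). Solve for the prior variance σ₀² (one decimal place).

For the Normal–Normal model with known σ², precisions add: τ_n = τ₀ + n/σ².
So 1/σ₀² = 1/3.0360 − 15/47.2 = 0.329381 − 0.317797 = 0.011584.
Hence σ₀² = 1/0.011584 ≈ 86.3.

σ₀² = 86.3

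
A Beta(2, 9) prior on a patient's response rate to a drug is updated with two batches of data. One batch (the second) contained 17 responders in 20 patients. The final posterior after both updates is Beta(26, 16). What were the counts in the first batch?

Sequential conjugate updates are equivalent to a single update on the pooled data, so total successes = posterior α − prior α and total failures = posterior β − prior β.
Total across both batches: 26−2=24 responders, 16−9=7 non-responders.
Subtract the second batch: 24−17=7 responders and 7−3=4 non-responders.

7 responders and 4 non-responders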